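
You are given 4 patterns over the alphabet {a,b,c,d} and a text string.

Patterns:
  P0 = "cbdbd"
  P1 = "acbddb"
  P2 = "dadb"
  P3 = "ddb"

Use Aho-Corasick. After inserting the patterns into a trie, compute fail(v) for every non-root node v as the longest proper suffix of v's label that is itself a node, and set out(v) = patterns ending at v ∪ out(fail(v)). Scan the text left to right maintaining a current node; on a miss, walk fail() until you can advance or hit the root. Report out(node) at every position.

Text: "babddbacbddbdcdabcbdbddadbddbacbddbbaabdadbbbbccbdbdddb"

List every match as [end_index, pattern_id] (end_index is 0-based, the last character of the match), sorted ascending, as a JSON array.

Build:
Trie (insert patterns):
  0='ε' goto a→6 c→1 d→12
  1='c' goto b→2
  2='cb' goto d→3
  3='cbd' goto b→4
  4='cbdb' goto d→5
  5='cbdbd' goto ·  [P0 ends]
  6='a' goto c→7
  7='ac' goto b→8
  8='acb' goto d→9
  9='acbd' goto d→10
  10='acbdd' goto b→11
  11='acbddb' goto ·  [P1 ends]
  12='d' goto a→13 d→16
  13='da' goto d→14
  14='dad' goto b→15
  15='dadb' goto ·  [P2 ends]
  16='dd' goto b→17
  17='ddb' goto ·  [P3 ends]

Failure links (BFS by depth):
  n1('c'): parent n0 fail=0; on 'c' 0 → fail=0;  out ∅∪∅=∅
  n6('a'): parent n0 fail=0; on 'a' 0 → fail=0;  out ∅∪∅=∅
  n12('d'): parent n0 fail=0; on 'd' 0 → fail=0;  out ∅∪∅=∅
  n2('cb'): parent n1 fail=0; on 'b' 0 → fail=0;  out ∅∪∅=∅
  n7('ac'): parent n6 fail=0; on 'c' 0 → fail=1;  out ∅∪∅=∅
  n13('da'): parent n12 fail=0; on 'a' 0 → fail=6;  out ∅∪∅=∅
  n16('dd'): parent n12 fail=0; on 'd' 0 → fail=12;  out ∅∪∅=∅
  n3('cbd'): parent n2 fail=0; on 'd' 0 → fail=12;  out ∅∪∅=∅
  n8('acb'): parent n7 fail=1; on 'b' 1 → fail=2;  out ∅∪∅=∅
  n14('dad'): parent n13 fail=6; on 'd' 6→0 → fail=12;  out ∅∪∅=∅
  n17('ddb'): parent n16 fail=12; on 'b' 12→0 → fail=0;  out {3}∪∅={3}
  n4('cbdb'): parent n3 fail=12; on 'b' 12→0 → fail=0;  out ∅∪∅=∅
  n9('acbd'): parent n8 fail=2; on 'd' 2 → fail=3;  out ∅∪∅=∅
  n15('dadb'): parent n14 fail=12; on 'b' 12→0 → fail=0;  out {2}∪∅={2}
  n5('cbdbd'): parent n4 fail=0; on 'd' 0 → fail=12;  out {0}∪∅={0}
  n10('acbdd'): parent n9 fail=3; on 'd' 3→12 → fail=16;  out ∅∪∅=∅
  n11('acbddb'): parent n10 fail=16; on 'b' 16 → fail=17;  out {1}∪{3}={1,3}

Scan:
[0] read 'b'  n0⇒n0
[1] read 'a'  n0⇒n6
[2] read 'b'  n6⇒n0 (fail-walked)
[3] read 'd'  n0⇒n12
[4] read 'd'  n12⇒n16
[5] read 'b'  n16⇒n17  ** P3@[3:5]
[6] read 'a'  n17⇒n6 (fail-walked)
[7] read 'c'  n6⇒n7
[8] read 'b'  n7⇒n8
[9] read 'd'  n8⇒n9
[10] read 'd'  n9⇒n10
[11] read 'b'  n10⇒n11  ** P1@[6:11],P3@[9:11]
[12] read 'd'  n11⇒n12 (fail-walked)
[13] read 'c'  n12⇒n1 (fail-walked)
[14] read 'd'  n1⇒n12 (fail-walked)
[15] read 'a'  n12⇒n13
[16] read 'b'  n13⇒n0 (fail-walked)
[17] read 'c'  n0⇒n1
[18] read 'b'  n1⇒n2
[19] read 'd'  n2⇒n3
[20] read 'b'  n3⇒n4
[21] read 'd'  n4⇒n5  ** P0@[17:21]
[22] read 'd'  n5⇒n16 (fail-walked)
[23] read 'a'  n16⇒n13 (fail-walked)
[24] read 'd'  n13⇒n14
[25] read 'b'  n14⇒n15  ** P2@[22:25]
[26] read 'd'  n15⇒n12 (fail-walked)
[27] read 'd'  n12⇒n16
[28] read 'b'  n16⇒n17  ** P3@[26:28]
[29] read 'a'  n17⇒n6 (fail-walked)
[30] read 'c'  n6⇒n7
[31] read 'b'  n7⇒n8
[32] read 'd'  n8⇒n9
[33] read 'd'  n9⇒n10
[34] read 'b'  n10⇒n11  ** P1@[29:34],P3@[32:34]
[35] read 'b'  n11⇒n0 (fail-walked)
[36] read 'a'  n0⇒n6
[37] read 'a'  n6⇒n6 (fail-walked)
[38] read 'b'  n6⇒n0 (fail-walked)
[39] read 'd'  n0⇒n12
[40] read 'a'  n12⇒n13
[41] read 'd'  n13⇒n14
[42] read 'b'  n14⇒n15  ** P2@[39:42]
[43] read 'b'  n15⇒n0 (fail-walked)
[44] read 'b'  n0⇒n0
[45] read 'b'  n0⇒n0
[46] read 'c'  n0⇒n1
[47] read 'c'  n1⇒n1 (fail-walked)
[48] read 'b'  n1⇒n2
[49] read 'd'  n2⇒n3
[50] read 'b'  n3⇒n4
[51] read 'd'  n4⇒n5  ** P0@[47:51]
[52] read 'd'  n5⇒n16 (fail-walked)
[53] read 'd'  n16⇒n16 (fail-walked)
[54] read 'b'  n16⇒n17  ** P3@[52:54]

All matches (sorted): [[5,3],[11,1],[11,3],[21,0],[25,2],[28,3],[34,1],[34,3],[42,2],[51,0],[54,3]]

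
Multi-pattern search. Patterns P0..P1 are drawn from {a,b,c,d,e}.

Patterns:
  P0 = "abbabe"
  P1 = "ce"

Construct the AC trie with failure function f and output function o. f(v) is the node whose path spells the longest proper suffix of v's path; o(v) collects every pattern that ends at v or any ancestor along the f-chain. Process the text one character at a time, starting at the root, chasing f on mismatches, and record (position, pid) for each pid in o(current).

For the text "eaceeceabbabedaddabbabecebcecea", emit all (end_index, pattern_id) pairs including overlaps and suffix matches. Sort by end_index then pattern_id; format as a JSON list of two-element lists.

Build automaton:
Trie (insert patterns):
  n0 'ε': a→1 c→7
  n1 'a': b→2
  n2 'ab': b→3
  n3 'abb': a→4
  n4 'abba': b→5
  n5 'abbab': e→6
  n6 'abbabe': ·  ←P0
  n7 'c': e→8
  n8 'ce': ·  ←P1

BFS fail/out derivation:
  n1('a'): parent n0 fail=0; on 'a' 0 → fail=0;  out ∅∪∅=∅
  n7('c'): parent n0 fail=0; on 'c' 0 → fail=0;  out ∅∪∅=∅
  n2('ab'): parent n1 fail=0; on 'b' 0 → fail=0;  out ∅∪∅=∅
  n8('ce'): parent n7 fail=0; on 'e' 0 → fail=0;  out {1}∪∅={1}
  n3('abb'): parent n2 fail=0; on 'b' 0 → fail=0;  out ∅∪∅=∅
  n4('abba'): parent n3 fail=0; on 'a' 0 → fail=1;  out ∅∪∅=∅
  n5('abbab'): parent n4 fail=1; on 'b' 1 → fail=2;  out ∅∪∅=∅
  n6('abbabe'): parent n5 fail=2; on 'e' 2→0 → fail=0;  out {0}∪∅={0}

Run:
pos 0 'e': at 0
pos 1 'a': at 1
pos 2 'c': at 7 (via fail)
pos 3 'e': at 8  → match P1@[2:3]
pos 4 'e': at 0 (via fail)
pos 5 'c': at 7
pos 6 'e': at 8  → match P1@[5:6]
pos 7 'a': at 1 (via fail)
pos 8 'b': at 2
pos 9 'b': at 3
pos 10 'a': at 4
pos 11 'b': at 5
pos 12 'e': at 6  → match P0@[7:12]
pos 13 'd': at 0 (via fail)
pos 14 'a': at 1
pos 15 'd': at 0 (via fail)
pos 16 'd': at 0
pos 17 'a': at 1
pos 18 'b': at 2
pos 19 'b': at 3
pos 20 'a': at 4
pos 21 'b': at 5
pos 22 'e': at 6  → match P0@[17:22]
pos 23 'c': at 7 (via fail)
pos 24 'e': at 8  → match P1@[23:24]
pos 25 'b': at 0 (via fail)
pos 26 'c': at 7
pos 27 'e': at 8  → match P1@[26:27]
pos 28 'c': at 7 (via fail)
pos 29 'e': at 8  → match P1@[28:29]
pos 30 'a': at 1 (via fail)

Matches: [[3,1],[6,1],[12,0],[22,0],[24,1],[27,1],[29,1]]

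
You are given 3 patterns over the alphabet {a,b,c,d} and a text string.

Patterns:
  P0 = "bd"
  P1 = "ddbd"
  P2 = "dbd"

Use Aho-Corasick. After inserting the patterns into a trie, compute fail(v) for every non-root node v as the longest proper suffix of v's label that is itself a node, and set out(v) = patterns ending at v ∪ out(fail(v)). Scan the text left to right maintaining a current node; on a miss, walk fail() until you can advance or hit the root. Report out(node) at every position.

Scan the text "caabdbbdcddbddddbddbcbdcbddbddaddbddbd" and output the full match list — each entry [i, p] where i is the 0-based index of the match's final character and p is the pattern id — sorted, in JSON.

Build:
Trie nodes:
  n0 'ε': b→1 d→3
  n1 'b': d→2
  n2 'bd': ·  [P0 ends]
  n3 'd': b→7 d→4
  n4 'dd': b→5
  n5 'ddb': d→6
  n6 'ddbd': ·  [P1 ends]
  n7 'db': d→8
  n8 'dbd': ·  [P2 ends]

BFS fail/out derivation:
  fail(1) 'b': from fail(0)=0 chase 'b': 0 ⇒ 0;  out=∅∪out(0)=∅
  fail(3) 'd': from fail(0)=0 chase 'd': 0 ⇒ 0;  out=∅∪out(0)=∅
  fail(2) 'bd': from fail(1)=0 chase 'd': 0 ⇒ 3;  out={0}∪out(3)={0}
  fail(4) 'dd': from fail(3)=0 chase 'd': 0 ⇒ 3;  out=∅∪out(3)=∅
  fail(7) 'db': from fail(3)=0 chase 'b': 0 ⇒ 1;  out=∅∪out(1)=∅
  fail(5) 'ddb': from fail(4)=3 chase 'b': 3 ⇒ 7;  out=∅∪out(7)=∅
  fail(8) 'dbd': from fail(7)=1 chase 'd': 1 ⇒ 2;  out={2}∪out(2)={0,2}
  fail(6) 'ddbd': from fail(5)=7 chase 'd': 7 ⇒ 8;  out={1}∪out(8)={0,1,2}

Scan:
pos 0 'c': at 0
pos 1 'a': at 0
pos 2 'a': at 0
pos 3 'b': at 1
pos 4 'd': at 2  ** P0@[3:4]
pos 5 'b': at 7 ·f
pos 6 'b': at 1 ·f
pos 7 'd': at 2  ** P0@[6:7]
pos 8 'c': at 0 ·f
pos 9 'd': at 3
pos 10 'd': at 4
pos 11 'b': at 5
pos 12 'd': at 6  ** P0@[11:12],P1@[9:12],P2@[10:12]
pos 13 'd': at 4 ·f
pos 14 'd': at 4 ·f
pos 15 'd': at 4 ·f
pos 16 'b': at 5
pos 17 'd': at 6  ** P0@[16:17],P1@[14:17],P2@[15:17]
pos 18 'd': at 4 ·f
pos 19 'b': at 5
pos 20 'c': at 0 ·f
pos 21 'b': at 1
pos 22 'd': at 2  ** P0@[21:22]
pos 23 'c': at 0 ·f
pos 24 'b': at 1
pos 25 'd': at 2  ** P0@[24:25]
pos 26 'd': at 4 ·f
pos 27 'b': at 5
pos 28 'd': at 6  ** P0@[27:28],P1@[25:28],P2@[26:28]
pos 29 'd': at 4 ·f
pos 30 'a': at 0 ·f
pos 31 'd': at 3
pos 32 'd': at 4
pos 33 'b': at 5
pos 34 'd': at 6  ** P0@[33:34],P1@[31:34],P2@[32:34]
pos 35 'd': at 4 ·f
pos 36 'b': at 5
pos 37 'd': at 6  ** P0@[36:37],P1@[34:37],P2@[35:37]

All matches (sorted): [[4,0],[7,0],[12,0],[12,1],[12,2],[17,0],[17,1],[17,2],[22,0],[25,0],[28,0],[28,1],[28,2],[34,0],[34,1],[34,2],[37,0],[37,1],[37,2]]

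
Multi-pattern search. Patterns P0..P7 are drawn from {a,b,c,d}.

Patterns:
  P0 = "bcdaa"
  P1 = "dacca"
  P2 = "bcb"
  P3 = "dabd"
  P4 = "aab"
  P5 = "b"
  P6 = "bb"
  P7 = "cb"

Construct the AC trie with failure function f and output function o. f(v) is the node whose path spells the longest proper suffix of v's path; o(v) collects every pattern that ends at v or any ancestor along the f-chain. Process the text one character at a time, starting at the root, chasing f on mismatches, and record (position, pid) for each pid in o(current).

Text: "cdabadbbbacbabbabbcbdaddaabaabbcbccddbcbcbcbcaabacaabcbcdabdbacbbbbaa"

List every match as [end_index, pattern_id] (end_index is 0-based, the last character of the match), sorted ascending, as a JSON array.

Construct AC machine:
Trie nodes:
  n0 'ε': a→14 b→1 c→18 d→6
  n1 'b': b→17 c→2  [P5 ends]
  n2 'bc': b→11 d→3
  n3 'bcd': a→4
  n4 'bcda': a→5
  n5 'bcdaa': ·  [P0 ends]
  n6 'd': a→7
  n7 'da': b→12 c→8
  n8 'dac': c→9
  n9 'dacc': a→10
  n10 'dacca': ·  [P1 ends]
  n11 'bcb': ·  [P2 ends]
  n12 'dab': d→13
  n13 'dabd': ·  [P3 ends]
  n14 'a': a→15
  n15 'aa': b→16
  n16 'aab': ·  [P4 ends]
  n17 'bb': ·  [P6 ends]
  n18 'c': b→19
  n19 'cb': ·  [P7 ends]

Failure links (BFS by depth):
  n1('b'): parent n0 fail=0; on 'b' 0 → fail=0;  out {5}∪∅={5}
  n6('d'): parent n0 fail=0; on 'd' 0 → fail=0;  out ∅∪∅=∅
  n14('a'): parent n0 fail=0; on 'a' 0 → fail=0;  out ∅∪∅=∅
  n18('c'): parent n0 fail=0; on 'c' 0 → fail=0;  out ∅∪∅=∅
  n2('bc'): parent n1 fail=0; on 'c' 0 → fail=18;  out ∅∪∅=∅
  n7('da'): parent n6 fail=0; on 'a' 0 → fail=14;  out ∅∪∅=∅
  n15('aa'): parent n14 fail=0; on 'a' 0 → fail=14;  out ∅∪∅=∅
  n17('bb'): parent n1 fail=0; on 'b' 0 → fail=1;  out {6}∪{5}={5,6}
  n19('cb'): parent n18 fail=0; on 'b' 0 → fail=1;  out {7}∪{5}={5,7}
  n3('bcd'): parent n2 fail=18; on 'd' 18→0 → fail=6;  out ∅∪∅=∅
  n8('dac'): parent n7 fail=14; on 'c' 14→0 → fail=18;  out ∅∪∅=∅
  n11('bcb'): parent n2 fail=18; on 'b' 18 → fail=19;  out {2}∪{5,7}={2,5,7}
  n12('dab'): parent n7 fail=14; on 'b' 14→0 → fail=1;  out ∅∪{5}={5}
  n16('aab'): parent n15 fail=14; on 'b' 14→0 → fail=1;  out {4}∪{5}={4,5}
  n4('bcda'): parent n3 fail=6; on 'a' 6 → fail=7;  out ∅∪∅=∅
  n9('dacc'): parent n8 fail=18; on 'c' 18→0 → fail=18;  out ∅∪∅=∅
  n13('dabd'): parent n12 fail=1; on 'd' 1→0 → fail=6;  out {3}∪∅={3}
  n5('bcdaa'): parent n4 fail=7; on 'a' 7→14 → fail=15;  out {0}∪∅={0}
  n10('dacca'): parent n9 fail=18; on 'a' 18→0 → fail=14;  out {1}∪∅={1}

Scan:
i=0 'c': node 0→18
i=1 'd': node 18→6 ·f
i=2 'a': node 6→7
i=3 'b': node 7→12  → match P5@[3:3]
i=4 'a': node 12→14 ·f
i=5 'd': node 14→6 ·f
i=6 'b': node 6→1 ·f  → match P5@[6:6]
i=7 'b': node 1→17  → match P5@[7:7],P6@[6:7]
i=8 'b': node 17→17 ·f  → match P5@[8:8],P6@[7:8]
i=9 'a': node 17→14 ·f
i=10 'c': node 14→18 ·f
i=11 'b': node 18→19  → match P5@[11:11],P7@[10:11]
i=12 'a': node 19→14 ·f
i=13 'b': node 14→1 ·f  → match P5@[13:13]
i=14 'b': node 1→17  → match P5@[14:14],P6@[13:14]
i=15 'a': node 17→14 ·f
i=16 'b': node 14→1 ·f  → match P5@[16:16]
i=17 'b': node 1→17  → match P5@[17:17],P6@[16:17]
i=18 'c': node 17→2 ·f
i=19 'b': node 2→11  → match P2@[17:19],P5@[19:19],P7@[18:19]
i=20 'd': node 11→6 ·f
i=21 'a': node 6→7
i=22 'd': node 7→6 ·f
i=23 'd': node 6→6 ·f
i=24 'a': node 6→7
i=25 'a': node 7→15 ·f
i=26 'b': node 15→16  → match P4@[24:26],P5@[26:26]
i=27 'a': node 16→14 ·f
i=28 'a': node 14→15
i=29 'b': node 15→16  → match P4@[27:29],P5@[29:29]
i=30 'b': node 16→17 ·f  → match P5@[30:30],P6@[29:30]
i=31 'c': node 17→2 ·f
i=32 'b': node 2→11  → match P2@[30:32],P5@[32:32],P7@[31:32]
i=33 'c': node 11→2 ·f
i=34 'c': node 2→18 ·f
i=35 'd': node 18→6 ·f
i=36 'd': node 6→6 ·f
i=37 'b': node 6→1 ·f  → match P5@[37:37]
i=38 'c': node 1→2
i=39 'b': node 2→11  → match P2@[37:39],P5@[39:39],P7@[38:39]
i=40 'c': node 11→2 ·f
i=41 'b': node 2→11  → match P2@[39:41],P5@[41:41],P7@[40:41]
i=42 'c': node 11→2 ·f
i=43 'b': node 2→11  → match P2@[41:43],P5@[43:43],P7@[42:43]
i=44 'c': node 11→2 ·f
i=45 'a': node 2→14 ·f
i=46 'a': node 14→15
i=47 'b': node 15→16  → match P4@[45:47],P5@[47:47]
i=48 'a': node 16→14 ·f
i=49 'c': node 14→18 ·f
i=50 'a': node 18→14 ·f
i=51 'a': node 14→15
i=52 'b': node 15→16  → match P4@[50:52],P5@[52:52]
i=53 'c': node 16→2 ·f
i=54 'b': node 2→11  → match P2@[52:54],P5@[54:54],P7@[53:54]
i=55 'c': node 11→2 ·f
i=56 'd': node 2→3
i=57 'a': node 3→4
i=58 'b': node 4→12 ·f  → match P5@[58:58]
i=59 'd': node 12→13  → match P3@[56:59]
i=60 'b': node 13→1 ·f  → match P5@[60:60]
i=61 'a': node 1→14 ·f
i=62 'c': node 14→18 ·f
i=63 'b': node 18→19  → match P5@[63:63],P7@[62:63]
i=64 'b': node 19→17 ·f  → match P5@[64:64],P6@[63:64]
i=65 'b': node 17→17 ·f  → match P5@[65:65],P6@[64:65]
i=66 'b': node 17→17 ·f  → match P5@[66:66],P6@[65:66]
i=67 'a': node 17→14 ·f
i=68 'a': node 14→15

Matches: [[3,5],[6,5],[7,5],[7,6],[8,5],[8,6],[11,5],[11,7],[13,5],[14,5],[14,6],[16,5],[17,5],[17,6],[19,2],[19,5],[19,7],[26,4],[26,5],[29,4],[29,5],[30,5],[30,6],[32,2],[32,5],[32,7],[37,5],[39,2],[39,5],[39,7],[41,2],[41,5],[41,7],[43,2],[43,5],[43,7],[47,4],[47,5],[52,4],[52,5],[54,2],[54,5],[54,7],[58,5],[59,3],[60,5],[63,5],[63,7],[64,5],[64,6],[65,5],[65,6],[66,5],[66,6]]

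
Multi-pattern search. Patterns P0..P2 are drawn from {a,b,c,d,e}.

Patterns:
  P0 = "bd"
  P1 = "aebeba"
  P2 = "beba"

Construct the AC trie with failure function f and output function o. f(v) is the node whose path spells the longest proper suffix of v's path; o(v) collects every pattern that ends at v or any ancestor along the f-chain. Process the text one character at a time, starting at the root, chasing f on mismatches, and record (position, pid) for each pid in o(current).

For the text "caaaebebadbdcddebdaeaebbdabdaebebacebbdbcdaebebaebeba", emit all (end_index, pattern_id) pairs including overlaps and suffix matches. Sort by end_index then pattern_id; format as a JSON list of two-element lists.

Construct AC machine:
Trie nodes:
  0='ε' goto a→3 b→1
  1='b' goto d→2 e→9
  2='bd' goto ·  [P0 ends]
  3='a' goto e→4
  4='ae' goto b→5
  5='aeb' goto e→6
  6='aebe' goto b→7
  7='aebeb' goto a→8
  8='aebeba' goto ·  [P1 ends]
  9='be' goto b→10
  10='beb' goto a→11
  11='beba' goto ·  [P2 ends]

BFS fail/out derivation:
  n1('b'): parent n0 fail=0; on 'b' 0 → fail=0;  out ∅∪∅=∅
  n3('a'): parent n0 fail=0; on 'a' 0 → fail=0;  out ∅∪∅=∅
  n2('bd'): parent n1 fail=0; on 'd' 0 → fail=0;  out {0}∪∅={0}
  n4('ae'): parent n3 fail=0; on 'e' 0 → fail=0;  out ∅∪∅=∅
  n9('be'): parent n1 fail=0; on 'e' 0 → fail=0;  out ∅∪∅=∅
  n5('aeb'): parent n4 fail=0; on 'b' 0 → fail=1;  out ∅∪∅=∅
  n10('beb'): parent n9 fail=0; on 'b' 0 → fail=1;  out ∅∪∅=∅
  n6('aebe'): parent n5 fail=1; on 'e' 1 → fail=9;  out ∅∪∅=∅
  n11('beba'): parent n10 fail=1; on 'a' 1→0 → fail=3;  out {2}∪∅={2}
  n7('aebeb'): parent n6 fail=9; on 'b' 9 → fail=10;  out ∅∪∅=∅
  n8('aebeba'): parent n7 fail=10; on 'a' 10 → fail=11;  out {1}∪{2}={1,2}

Scan:
pos 0 'c': at 0
pos 1 'a': at 3
pos 2 'a': at 3 ·f
pos 3 'a': at 3 ·f
pos 4 'e': at 4
pos 5 'b': at 5
pos 6 'e': at 6
pos 7 'b': at 7
pos 8 'a': at 8  ** P1@[3:8],P2@[5:8]
pos 9 'd': at 0 ·f
pos 10 'b': at 1
pos 11 'd': at 2  ** P0@[10:11]
pos 12 'c': at 0 ·f
pos 13 'd': at 0
pos 14 'd': at 0
pos 15 'e': at 0
pos 16 'b': at 1
pos 17 'd': at 2  ** P0@[16:17]
pos 18 'a': at 3 ·f
pos 19 'e': at 4
pos 20 'a': at 3 ·f
pos 21 'e': at 4
pos 22 'b': at 5
pos 23 'b': at 1 ·f
pos 24 'd': at 2  ** P0@[23:24]
pos 25 'a': at 3 ·f
pos 26 'b': at 1 ·f
pos 27 'd': at 2  ** P0@[26:27]
pos 28 'a': at 3 ·f
pos 29 'e': at 4
pos 30 'b': at 5
pos 31 'e': at 6
pos 32 'b': at 7
pos 33 'a': at 8  ** P1@[28:33],P2@[30:33]
pos 34 'c': at 0 ·f
pos 35 'e': at 0
pos 36 'b': at 1
pos 37 'b': at 1 ·f
pos 38 'd': at 2  ** P0@[37:38]
pos 39 'b': at 1 ·f
pos 40 'c': at 0 ·f
pos 41 'd': at 0
pos 42 'a': at 3
pos 43 'e': at 4
pos 44 'b': at 5
pos 45 'e': at 6
pos 46 'b': at 7
pos 47 'a': at 8  ** P1@[42:47],P2@[44:47]
pos 48 'e': at 4 ·f
pos 49 'b': at 5
pos 50 'e': at 6
pos 51 'b': at 7
pos 52 'a': at 8  ** P1@[47:52],P2@[49:52]

All matches (sorted): [[8,1],[8,2],[11,0],[17,0],[24,0],[27,0],[33,1],[33,2],[38,0],[47,1],[47,2],[52,1],[52,2]]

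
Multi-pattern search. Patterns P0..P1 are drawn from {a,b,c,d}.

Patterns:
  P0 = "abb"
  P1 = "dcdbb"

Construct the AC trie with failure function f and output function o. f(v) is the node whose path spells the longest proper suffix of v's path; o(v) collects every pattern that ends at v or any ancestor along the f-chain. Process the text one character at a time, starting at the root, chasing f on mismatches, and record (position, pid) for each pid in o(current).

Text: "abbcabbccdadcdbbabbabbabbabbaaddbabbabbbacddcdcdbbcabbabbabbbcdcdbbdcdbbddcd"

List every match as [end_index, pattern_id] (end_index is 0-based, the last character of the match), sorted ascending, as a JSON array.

Build:
Trie (insert patterns):
  n0 'ε': a→1 d→4
  n1 'a': b→2
  n2 'ab': b→3
  n3 'abb': ·  [P0 ends]
  n4 'd': c→5
  n5 'dc': d→6
  n6 'dcd': b→7
  n7 'dcdb': b→8
  n8 'dcdbb': ·  [P1 ends]

BFS fail/out derivation:
  fail(1) 'a': from fail(0)=0 chase 'a': 0 ⇒ 0;  out=∅∪out(0)=∅
  fail(4) 'd': from fail(0)=0 chase 'd': 0 ⇒ 0;  out=∅∪out(0)=∅
  fail(2) 'ab': from fail(1)=0 chase 'b': 0 ⇒ 0;  out=∅∪out(0)=∅
  fail(5) 'dc': from fail(4)=0 chase 'c': 0 ⇒ 0;  out=∅∪out(0)=∅
  fail(3) 'abb': from fail(2)=0 chase 'b': 0 ⇒ 0;  out={0}∪out(0)={0}
  fail(6) 'dcd': from fail(5)=0 chase 'd': 0 ⇒ 4;  out=∅∪out(4)=∅
  fail(7) 'dcdb': from fail(6)=4 chase 'b': 4→0 ⇒ 0;  out=∅∪out(0)=∅
  fail(8) 'dcdbb': from fail(7)=0 chase 'b': 0 ⇒ 0;  out={1}∪out(0)={1}

Scan:
pos 0 'a': at 1
pos 1 'b': at 2
pos 2 'b': at 3  emit P0@[0:2]
pos 3 'c': at 0 (via fail)
pos 4 'a': at 1
pos 5 'b': at 2
pos 6 'b': at 3  emit P0@[4:6]
pos 7 'c': at 0 (via fail)
pos 8 'c': at 0
pos 9 'd': at 4
pos 10 'a': at 1 (via fail)
pos 11 'd': at 4 (via fail)
pos 12 'c': at 5
pos 13 'd': at 6
pos 14 'b': at 7
pos 15 'b': at 8  emit P1@[11:15]
pos 16 'a': at 1 (via fail)
pos 17 'b': at 2
pos 18 'b': at 3  emit P0@[16:18]
pos 19 'a': at 1 (via fail)
pos 20 'b': at 2
pos 21 'b': at 3  emit P0@[19:21]
pos 22 'a': at 1 (via fail)
pos 23 'b': at 2
pos 24 'b': at 3  emit P0@[22:24]
pos 25 'a': at 1 (via fail)
pos 26 'b': at 2
pos 27 'b': at 3  emit P0@[25:27]
pos 28 'a': at 1 (via fail)
pos 29 'a': at 1 (via fail)
pos 30 'd': at 4 (via fail)
pos 31 'd': at 4 (via fail)
pos 32 'b': at 0 (via fail)
pos 33 'a': at 1
pos 34 'b': at 2
pos 35 'b': at 3  emit P0@[33:35]
pos 36 'a': at 1 (via fail)
pos 37 'b': at 2
pos 38 'b': at 3  emit P0@[36:38]
pos 39 'b': at 0 (via fail)
pos 40 'a': at 1
pos 41 'c': at 0 (via fail)
pos 42 'd': at 4
pos 43 'd': at 4 (via fail)
pos 44 'c': at 5
pos 45 'd': at 6
pos 46 'c': at 5 (via fail)
pos 47 'd': at 6
pos 48 'b': at 7
pos 49 'b': at 8  emit P1@[45:49]
pos 50 'c': at 0 (via fail)
pos 51 'a': at 1
pos 52 'b': at 2
pos 53 'b': at 3  emit P0@[51:53]
pos 54 'a': at 1 (via fail)
pos 55 'b': at 2
pos 56 'b': at 3  emit P0@[54:56]
pos 57 'a': at 1 (via fail)
pos 58 'b': at 2
pos 59 'b': at 3  emit P0@[57:59]
pos 60 'b': at 0 (via fail)
pos 61 'c': at 0
pos 62 'd': at 4
pos 63 'c': at 5
pos 64 'd': at 6
pos 65 'b': at 7
pos 66 'b': at 8  emit P1@[62:66]
pos 67 'd': at 4 (via fail)
pos 68 'c': at 5
pos 69 'd': at 6
pos 70 'b': at 7
pos 71 'b': at 8  emit P1@[67:71]
pos 72 'd': at 4 (via fail)
pos 73 'd': at 4 (via fail)
pos 74 'c': at 5
pos 75 'd': at 6

All matches (sorted): [[2,0],[6,0],[15,1],[18,0],[21,0],[24,0],[27,0],[35,0],[38,0],[49,1],[53,0],[56,0],[59,0],[66,1],[71,1]]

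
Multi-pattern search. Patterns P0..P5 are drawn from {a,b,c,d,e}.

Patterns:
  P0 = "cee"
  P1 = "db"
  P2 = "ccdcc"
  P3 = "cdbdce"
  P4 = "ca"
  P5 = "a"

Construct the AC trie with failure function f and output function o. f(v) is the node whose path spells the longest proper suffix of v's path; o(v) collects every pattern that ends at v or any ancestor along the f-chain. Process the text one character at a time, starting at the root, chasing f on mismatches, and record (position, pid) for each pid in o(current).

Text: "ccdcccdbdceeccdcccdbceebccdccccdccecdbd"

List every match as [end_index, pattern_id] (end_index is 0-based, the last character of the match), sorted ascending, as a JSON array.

Build:
Trie nodes:
  0='ε' goto a→16 c→1 d→4
  1='c' goto a→15 c→6 d→10 e→2
  2='ce' goto e→3
  3='cee' goto ·  [P0 ends]
  4='d' goto b→5
  5='db' goto ·  [P1 ends]
  6='cc' goto d→7
  7='ccd' goto c→8
  8='ccdc' goto c→9
  9='ccdcc' goto ·  [P2 ends]
  10='cd' goto b→11
  11='cdb' goto d→12
  12='cdbd' goto c→13
  13='cdbdc' goto e→14
  14='cdbdce' goto ·  [P3 ends]
  15='ca' goto ·  [P4 ends]
  16='a' goto ·  [P5 ends]

Failure links (BFS by depth):
  fail(1) 'c': from fail(0)=0 chase 'c': 0 ⇒ 0;  out=∅∪out(0)=∅
  fail(4) 'd': from fail(0)=0 chase 'd': 0 ⇒ 0;  out=∅∪out(0)=∅
  fail(16) 'a': from fail(0)=0 chase 'a': 0 ⇒ 0;  out={5}∪out(0)={5}
  fail(2) 'ce': from fail(1)=0 chase 'e': 0 ⇒ 0;  out=∅∪out(0)=∅
  fail(5) 'db': from fail(4)=0 chase 'b': 0 ⇒ 0;  out={1}∪out(0)={1}
  fail(6) 'cc': from fail(1)=0 chase 'c': 0 ⇒ 1;  out=∅∪out(1)=∅
  fail(10) 'cd': from fail(1)=0 chase 'd': 0 ⇒ 4;  out=∅∪out(4)=∅
  fail(15) 'ca': from fail(1)=0 chase 'a': 0 ⇒ 16;  out={4}∪out(16)={4,5}
  fail(3) 'cee': from fail(2)=0 chase 'e': 0 ⇒ 0;  out={0}∪out(0)={0}
  fail(7) 'ccd': from fail(6)=1 chase 'd': 1 ⇒ 10;  out=∅∪out(10)=∅
  fail(11) 'cdb': from fail(10)=4 chase 'b': 4 ⇒ 5;  out=∅∪out(5)={1}
  fail(8) 'ccdc': from fail(7)=10 chase 'c': 10→4→0 ⇒ 1;  out=∅∪out(1)=∅
  fail(12) 'cdbd': from fail(11)=5 chase 'd': 5→0 ⇒ 4;  out=∅∪out(4)=∅
  fail(9) 'ccdcc': from fail(8)=1 chase 'c': 1 ⇒ 6;  out={2}∪out(6)={2}
  fail(13) 'cdbdc': from fail(12)=4 chase 'c': 4→0 ⇒ 1;  out=∅∪out(1)=∅
  fail(14) 'cdbdce': from fail(13)=1 chase 'e': 1 ⇒ 2;  out={3}∪out(2)={3}

Text stream:
pos 0 'c': at 1
pos 1 'c': at 6
pos 2 'd': at 7
pos 3 'c': at 8
pos 4 'c': at 9  ** P2@[0:4]
pos 5 'c': at 6 (fail-walked)
pos 6 'd': at 7
pos 7 'b': at 11 (fail-walked)  ** P1@[6:7]
pos 8 'd': at 12
pos 9 'c': at 13
pos 10 'e': at 14  ** P3@[5:10]
pos 11 'e': at 3 (fail-walked)  ** P0@[9:11]
pos 12 'c': at 1 (fail-walked)
pos 13 'c': at 6
pos 14 'd': at 7
pos 15 'c': at 8
pos 16 'c': at 9  ** P2@[12:16]
pos 17 'c': at 6 (fail-walked)
pos 18 'd': at 7
pos 19 'b': at 11 (fail-walked)  ** P1@[18:19]
pos 20 'c': at 1 (fail-walked)
pos 21 'e': at 2
pos 22 'e': at 3  ** P0@[20:22]
pos 23 'b': at 0 (fail-walked)
pos 24 'c': at 1
pos 25 'c': at 6
pos 26 'd': at 7
pos 27 'c': at 8
pos 28 'c': at 9  ** P2@[24:28]
pos 29 'c': at 6 (fail-walked)
pos 30 'c': at 6 (fail-walked)
pos 31 'd': at 7
pos 32 'c': at 8
pos 33 'c': at 9  ** P2@[29:33]
pos 34 'e': at 2 (fail-walked)
pos 35 'c': at 1 (fail-walked)
pos 36 'd': at 10
pos 37 'b': at 11  ** P1@[36:37]
pos 38 'd': at 12

Matches: [[4,2],[7,1],[10,3],[11,0],[16,2],[19,1],[22,0],[28,2],[33,2],[37,1]]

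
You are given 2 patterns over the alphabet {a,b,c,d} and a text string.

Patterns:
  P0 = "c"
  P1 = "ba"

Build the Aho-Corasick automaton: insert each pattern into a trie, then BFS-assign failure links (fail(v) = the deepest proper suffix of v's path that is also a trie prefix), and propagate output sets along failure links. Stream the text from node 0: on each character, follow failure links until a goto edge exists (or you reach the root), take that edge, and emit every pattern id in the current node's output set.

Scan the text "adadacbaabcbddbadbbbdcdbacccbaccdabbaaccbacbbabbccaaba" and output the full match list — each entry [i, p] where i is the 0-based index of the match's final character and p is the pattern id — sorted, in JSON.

Build:
Trie nodes:
  n0 'ε': b→2 c→1
  n1 'c': ·  [P0 ends]
  n2 'b': a→3
  n3 'ba': ·  [P1 ends]

BFS fail/out derivation:
  fail(1) 'c': from fail(0)=0 chase 'c': 0 ⇒ 0;  out={0}∪out(0)={0}
  fail(2) 'b': from fail(0)=0 chase 'b': 0 ⇒ 0;  out=∅∪out(0)=∅
  fail(3) 'ba': from fail(2)=0 chase 'a': 0 ⇒ 0;  out={1}∪out(0)={1}

Run:
pos 0 'a': at 0
pos 1 'd': at 0
pos 2 'a': at 0
pos 3 'd': at 0
pos 4 'a': at 0
pos 5 'c': at 1  → match P0@[5:5]
pos 6 'b': at 2 ·f
pos 7 'a': at 3  → match P1@[6:7]
pos 8 'a': at 0 ·f
pos 9 'b': at 2
pos 10 'c': at 1 ·f  → match P0@[10:10]
pos 11 'b': at 2 ·f
pos 12 'd': at 0 ·f
pos 13 'd': at 0
pos 14 'b': at 2
pos 15 'a': at 3  → match P1@[14:15]
pos 16 'd': at 0 ·f
pos 17 'b': at 2
pos 18 'b': at 2 ·f
pos 19 'b': at 2 ·f
pos 20 'd': at 0 ·f
pos 21 'c': at 1  → match P0@[21:21]
pos 22 'd': at 0 ·f
pos 23 'b': at 2
pos 24 'a': at 3  → match P1@[23:24]
pos 25 'c': at 1 ·f  → match P0@[25:25]
pos 26 'c': at 1 ·f  → match P0@[26:26]
pos 27 'c': at 1 ·f  → match P0@[27:27]
pos 28 'b': at 2 ·f
pos 29 'a': at 3  → match P1@[28:29]
pos 30 'c': at 1 ·f  → match P0@[30:30]
pos 31 'c': at 1 ·f  → match P0@[31:31]
pos 32 'd': at 0 ·f
pos 33 'a': at 0
pos 34 'b': at 2
pos 35 'b': at 2 ·f
pos 36 'a': at 3  → match P1@[35:36]
pos 37 'a': at 0 ·f
pos 38 'c': at 1  → match P0@[38:38]
pos 39 'c': at 1 ·f  → match P0@[39:39]
pos 40 'b': at 2 ·f
pos 41 'a': at 3  → match P1@[40:41]
pos 42 'c': at 1 ·f  → match P0@[42:42]
pos 43 'b': at 2 ·f
pos 44 'b': at 2 ·f
pos 45 'a': at 3  → match P1@[44:45]
pos 46 'b': at 2 ·f
pos 47 'b': at 2 ·f
pos 48 'c': at 1 ·f  → match P0@[48:48]
pos 49 'c': at 1 ·f  → match P0@[49:49]
pos 50 'a': at 0 ·f
pos 51 'a': at 0
pos 52 'b': at 2
pos 53 'a': at 3  → match P1@[52:53]

Result: [[5,0],[7,1],[10,0],[15,1],[21,0],[24,1],[25,0],[26,0],[27,0],[29,1],[30,0],[31,0],[36,1],[38,0],[39,0],[41,1],[42,0],[45,1],[48,0],[49,0],[53,1]]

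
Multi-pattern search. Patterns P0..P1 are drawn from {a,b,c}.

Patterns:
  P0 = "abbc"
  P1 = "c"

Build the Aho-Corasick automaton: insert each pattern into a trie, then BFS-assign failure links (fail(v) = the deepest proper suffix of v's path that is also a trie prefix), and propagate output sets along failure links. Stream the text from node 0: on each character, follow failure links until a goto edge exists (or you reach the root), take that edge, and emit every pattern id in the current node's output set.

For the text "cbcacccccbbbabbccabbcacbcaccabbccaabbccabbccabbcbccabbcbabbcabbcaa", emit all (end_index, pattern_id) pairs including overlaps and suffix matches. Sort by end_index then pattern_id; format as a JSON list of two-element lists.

Build:
Trie nodes:
  0='ε' goto a→1 c→5
  1='a' goto b→2
  2='ab' goto b→3
  3='abb' goto c→4
  4='abbc' goto ·  [P0 ends]
  5='c' goto ·  [P1 ends]

Failure links (BFS by depth):
  fail(1) 'a': from fail(0)=0 chase 'a': 0 ⇒ 0;  out=∅∪out(0)=∅
  fail(5) 'c': from fail(0)=0 chase 'c': 0 ⇒ 0;  out={1}∪out(0)={1}
  fail(2) 'ab': from fail(1)=0 chase 'b': 0 ⇒ 0;  out=∅∪out(0)=∅
  fail(3) 'abb': from fail(2)=0 chase 'b': 0 ⇒ 0;  out=∅∪out(0)=∅
  fail(4) 'abbc': from fail(3)=0 chase 'c': 0 ⇒ 5;  out={0}∪out(5)={0,1}

Text stream:
pos 0 'c': at 5  ** P1@[0:0]
pos 1 'b': at 0 ·f
pos 2 'c': at 5  ** P1@[2:2]
pos 3 'a': at 1 ·f
pos 4 'c': at 5 ·f  ** P1@[4:4]
pos 5 'c': at 5 ·f  ** P1@[5:5]
pos 6 'c': at 5 ·f  ** P1@[6:6]
pos 7 'c': at 5 ·f  ** P1@[7:7]
pos 8 'c': at 5 ·f  ** P1@[8:8]
pos 9 'b': at 0 ·f
pos 10 'b': at 0
pos 11 'b': at 0
pos 12 'a': at 1
pos 13 'b': at 2
pos 14 'b': at 3
pos 15 'c': at 4  ** P0@[12:15],P1@[15:15]
pos 16 'c': at 5 ·f  ** P1@[16:16]
pos 17 'a': at 1 ·f
pos 18 'b': at 2
pos 19 'b': at 3
pos 20 'c': at 4  ** P0@[17:20],P1@[20:20]
pos 21 'a': at 1 ·f
pos 22 'c': at 5 ·f  ** P1@[22:22]
pos 23 'b': at 0 ·f
pos 24 'c': at 5  ** P1@[24:24]
pos 25 'a': at 1 ·f
pos 26 'c': at 5 ·f  ** P1@[26:26]
pos 27 'c': at 5 ·f  ** P1@[27:27]
pos 28 'a': at 1 ·f
pos 29 'b': at 2
pos 30 'b': at 3
pos 31 'c': at 4  ** P0@[28:31],P1@[31:31]
pos 32 'c': at 5 ·f  ** P1@[32:32]
pos 33 'a': at 1 ·f
pos 34 'a': at 1 ·f
pos 35 'b': at 2
pos 36 'b': at 3
pos 37 'c': at 4  ** P0@[34:37],P1@[37:37]
pos 38 'c': at 5 ·f  ** P1@[38:38]
pos 39 'a': at 1 ·f
pos 40 'b': at 2
pos 41 'b': at 3
pos 42 'c': at 4  ** P0@[39:42],P1@[42:42]
pos 43 'c': at 5 ·f  ** P1@[43:43]
pos 44 'a': at 1 ·f
pos 45 'b': at 2
pos 46 'b': at 3
pos 47 'c': at 4  ** P0@[44:47],P1@[47:47]
pos 48 'b': at 0 ·f
pos 49 'c': at 5  ** P1@[49:49]
pos 50 'c': at 5 ·f  ** P1@[50:50]
pos 51 'a': at 1 ·f
pos 52 'b': at 2
pos 53 'b': at 3
pos 54 'c': at 4  ** P0@[51:54],P1@[54:54]
pos 55 'b': at 0 ·f
pos 56 'a': at 1
pos 57 'b': at 2
pos 58 'b': at 3
pos 59 'c': at 4  ** P0@[56:59],P1@[59:59]
pos 60 'a': at 1 ·f
pos 61 'b': at 2
pos 62 'b': at 3
pos 63 'c': at 4  ** P0@[60:63],P1@[63:63]
pos 64 'a': at 1 ·f
pos 65 'a': at 1 ·f

All matches (sorted): [[0,1],[2,1],[4,1],[5,1],[6,1],[7,1],[8,1],[15,0],[15,1],[16,1],[20,0],[20,1],[22,1],[24,1],[26,1],[27,1],[31,0],[31,1],[32,1],[37,0],[37,1],[38,1],[42,0],[42,1],[43,1],[47,0],[47,1],[49,1],[50,1],[54,0],[54,1],[59,0],[59,1],[63,0],[63,1]]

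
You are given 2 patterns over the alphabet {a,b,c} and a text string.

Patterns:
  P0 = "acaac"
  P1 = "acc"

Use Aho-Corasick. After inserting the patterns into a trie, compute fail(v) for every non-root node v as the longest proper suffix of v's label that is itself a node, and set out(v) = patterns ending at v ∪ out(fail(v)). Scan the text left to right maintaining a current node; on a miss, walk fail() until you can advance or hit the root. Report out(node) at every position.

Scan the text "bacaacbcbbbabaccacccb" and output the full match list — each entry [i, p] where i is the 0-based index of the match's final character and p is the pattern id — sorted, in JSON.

Construct AC machine:
Trie nodes:
  n0 'ε': a→1
  n1 'a': c→2
  n2 'ac': a→3 c→6
  n3 'aca': a→4
  n4 'acaa': c→5
  n5 'acaac': ·  [P0 ends]
  n6 'acc': ·  [P1 ends]

Failure links (BFS by depth):
  n1('a'): parent n0 fail=0; on 'a' 0 → fail=0;  out ∅∪∅=∅
  n2('ac'): parent n1 fail=0; on 'c' 0 → fail=0;  out ∅∪∅=∅
  n3('aca'): parent n2 fail=0; on 'a' 0 → fail=1;  out ∅∪∅=∅
  n6('acc'): parent n2 fail=0; on 'c' 0 → fail=0;  out {1}∪∅={1}
  n4('acaa'): parent n3 fail=1; on 'a' 1→0 → fail=1;  out ∅∪∅=∅
  n5('acaac'): parent n4 fail=1; on 'c' 1 → fail=2;  out {0}∪∅={0}

Scan:
pos 0 'b': at 0
pos 1 'a': at 1
pos 2 'c': at 2
pos 3 'a': at 3
pos 4 'a': at 4
pos 5 'c': at 5  ** P0@[1:5]
pos 6 'b': at 0 (fail-walked)
pos 7 'c': at 0
pos 8 'b': at 0
pos 9 'b': at 0
pos 10 'b': at 0
pos 11 'a': at 1
pos 12 'b': at 0 (fail-walked)
pos 13 'a': at 1
pos 14 'c': at 2
pos 15 'c': at 6  ** P1@[13:15]
pos 16 'a': at 1 (fail-walked)
pos 17 'c': at 2
pos 18 'c': at 6  ** P1@[16:18]
pos 19 'c': at 0 (fail-walked)
pos 20 'b': at 0

Matches: [[5,0],[15,1],[18,1]]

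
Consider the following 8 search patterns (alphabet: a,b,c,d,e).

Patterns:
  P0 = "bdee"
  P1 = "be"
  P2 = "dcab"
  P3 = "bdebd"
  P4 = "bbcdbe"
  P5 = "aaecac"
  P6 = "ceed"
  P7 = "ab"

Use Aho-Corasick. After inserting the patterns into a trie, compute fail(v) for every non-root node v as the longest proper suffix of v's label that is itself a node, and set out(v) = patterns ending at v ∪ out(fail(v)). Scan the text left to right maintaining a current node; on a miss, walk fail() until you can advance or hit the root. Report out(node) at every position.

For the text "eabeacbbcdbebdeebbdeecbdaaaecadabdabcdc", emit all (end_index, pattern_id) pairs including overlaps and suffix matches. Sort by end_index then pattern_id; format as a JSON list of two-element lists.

Construct AC machine:
Trie (insert patterns):
  0='ε' goto a→17 b→1 c→23 d→6
  1='b' goto b→12 d→2 e→5
  2='bd' goto e→3
  3='bde' goto b→10 e→4
  4='bdee' goto ·  ←P0
  5='be' goto ·  ←P1
  6='d' goto c→7
  7='dc' goto a→8
  8='dca' goto b→9
  9='dcab' goto ·  ←P2
  10='bdeb' goto d→11
  11='bdebd' goto ·  ←P3
  12='bb' goto c→13
  13='bbc' goto d→14
  14='bbcd' goto b→15
  15='bbcdb' goto e→16
  16='bbcdbe' goto ·  ←P4
  17='a' goto a→18 b→27
  18='aa' goto e→19
  19='aae' goto c→20
  20='aaec' goto a→21
  21='aaeca' goto c→22
  22='aaecac' goto ·  ←P5
  23='c' goto e→24
  24='ce' goto e→25
  25='cee' goto d→26
  26='ceed' goto ·  ←P6
  27='ab' goto ·  ←P7

BFS fail/out derivation:
  n1('b'): parent n0 fail=0; on 'b' 0 → fail=0;  out ∅∪∅=∅
  n6('d'): parent n0 fail=0; on 'd' 0 → fail=0;  out ∅∪∅=∅
  n17('a'): parent n0 fail=0; on 'a' 0 → fail=0;  out ∅∪∅=∅
  n23('c'): parent n0 fail=0; on 'c' 0 → fail=0;  out ∅∪∅=∅
  n2('bd'): parent n1 fail=0; on 'd' 0 → fail=6;  out ∅∪∅=∅
  n5('be'): parent n1 fail=0; on 'e' 0 → fail=0;  out {1}∪∅={1}
  n7('dc'): parent n6 fail=0; on 'c' 0 → fail=23;  out ∅∪∅=∅
  n12('bb'): parent n1 fail=0; on 'b' 0 → fail=1;  out ∅∪∅=∅
  n18('aa'): parent n17 fail=0; on 'a' 0 → fail=17;  out ∅∪∅=∅
  n24('ce'): parent n23 fail=0; on 'e' 0 → fail=0;  out ∅∪∅=∅
  n27('ab'): parent n17 fail=0; on 'b' 0 → fail=1;  out {7}∪∅={7}
  n3('bde'): parent n2 fail=6; on 'e' 6→0 → fail=0;  out ∅∪∅=∅
  n8('dca'): parent n7 fail=23; on 'a' 23→0 → fail=17;  out ∅∪∅=∅
  n13('bbc'): parent n12 fail=1; on 'c' 1→0 → fail=23;  out ∅∪∅=∅
  n19('aae'): parent n18 fail=17; on 'e' 17→0 → fail=0;  out ∅∪∅=∅
  n25('cee'): parent n24 fail=0; on 'e' 0 → fail=0;  out ∅∪∅=∅
  n4('bdee'): parent n3 fail=0; on 'e' 0 → fail=0;  out {0}∪∅={0}
  n9('dcab'): parent n8 fail=17; on 'b' 17 → fail=27;  out {2}∪{7}={2,7}
  n10('bdeb'): parent n3 fail=0; on 'b' 0 → fail=1;  out ∅∪∅=∅
  n14('bbcd'): parent n13 fail=23; on 'd' 23→0 → fail=6;  out ∅∪∅=∅
  n20('aaec'): parent n19 fail=0; on 'c' 0 → fail=23;  out ∅∪∅=∅
  n26('ceed'): parent n25 fail=0; on 'd' 0 → fail=6;  out {6}∪∅={6}
  n11('bdebd'): parent n10 fail=1; on 'd' 1 → fail=2;  out {3}∪∅={3}
  n15('bbcdb'): parent n14 fail=6; on 'b' 6→0 → fail=1;  out ∅∪∅=∅
  n21('aaeca'): parent n20 fail=23; on 'a' 23→0 → fail=17;  out ∅∪∅=∅
  n16('bbcdbe'): parent n15 fail=1; on 'e' 1 → fail=5;  out {4}∪{1}={1,4}
  n22('aaecac'): parent n21 fail=17; on 'c' 17→0 → fail=23;  out {5}∪∅={5}

Text stream:
i=0 'e': node 0→0
i=1 'a': node 0→17
i=2 'b': node 17→27  ** P7@[1:2]
i=3 'e': node 27→5 (via fail)  ** P1@[2:3]
i=4 'a': node 5→17 (via fail)
i=5 'c': node 17→23 (via fail)
i=6 'b': node 23→1 (via fail)
i=7 'b': node 1→12
i=8 'c': node 12→13
i=9 'd': node 13→14
i=10 'b': node 14→15
i=11 'e': node 15→16  ** P1@[10:11],P4@[6:11]
i=12 'b': node 16→1 (via fail)
i=13 'd': node 1→2
i=14 'e': node 2→3
i=15 'e': node 3→4  ** P0@[12:15]
i=16 'b': node 4→1 (via fail)
i=17 'b': node 1→12
i=18 'd': node 12→2 (via fail)
i=19 'e': node 2→3
i=20 'e': node 3→4  ** P0@[17:20]
i=21 'c': node 4→23 (via fail)
i=22 'b': node 23→1 (via fail)
i=23 'd': node 1→2
i=24 'a': node 2→17 (via fail)
i=25 'a': node 17→18
i=26 'a': node 18→18 (via fail)
i=27 'e': node 18→19
i=28 'c': node 19→20
i=29 'a': node 20→21
i=30 'd': node 21→6 (via fail)
i=31 'a': node 6→17 (via fail)
i=32 'b': node 17→27  ** P7@[31:32]
i=33 'd': node 27→2 (via fail)
i=34 'a': node 2→17 (via fail)
i=35 'b': node 17→27  ** P7@[34:35]
i=36 'c': node 27→23 (via fail)
i=37 'd': node 23→6 (via fail)
i=38 'c': node 6→7

Matches: [[2,7],[3,1],[11,1],[11,4],[15,0],[20,0],[32,7],[35,7]]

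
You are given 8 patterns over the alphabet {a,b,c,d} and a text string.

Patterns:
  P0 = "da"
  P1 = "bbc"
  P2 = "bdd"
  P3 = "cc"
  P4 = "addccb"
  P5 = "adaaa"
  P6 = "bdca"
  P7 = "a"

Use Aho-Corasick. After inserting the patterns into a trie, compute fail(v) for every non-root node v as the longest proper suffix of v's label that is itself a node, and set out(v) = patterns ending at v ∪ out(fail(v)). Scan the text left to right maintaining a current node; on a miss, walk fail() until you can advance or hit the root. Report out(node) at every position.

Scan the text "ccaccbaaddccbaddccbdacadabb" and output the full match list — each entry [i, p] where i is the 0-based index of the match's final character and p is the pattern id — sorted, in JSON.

Build automaton:
Trie nodes:
  n0 'ε': a→10 b→3 c→8 d→1
  n1 'd': a→2
  n2 'da': ·  ←P0
  n3 'b': b→4 d→6
  n4 'bb': c→5
  n5 'bbc': ·  ←P1
  n6 'bd': c→19 d→7
  n7 'bdd': ·  ←P2
  n8 'c': c→9
  n9 'cc': ·  ←P3
  n10 'a': d→11  ←P7
  n11 'ad': a→16 d→12
  n12 'add': c→13
  n13 'addc': c→14
  n14 'addcc': b→15
  n15 'addccb': ·  ←P4
  n16 'ada': a→17
  n17 'adaa': a→18
  n18 'adaaa': ·  ←P5
  n19 'bdc': a→20
  n20 'bdca': ·  ←P6

Failure links (BFS by depth):
  n1('d'): parent n0 fail=0; on 'd' 0 → fail=0;  out ∅∪∅=∅
  n3('b'): parent n0 fail=0; on 'b' 0 → fail=0;  out ∅∪∅=∅
  n8('c'): parent n0 fail=0; on 'c' 0 → fail=0;  out ∅∪∅=∅
  n10('a'): parent n0 fail=0; on 'a' 0 → fail=0;  out {7}∪∅={7}
  n2('da'): parent n1 fail=0; on 'a' 0 → fail=10;  out {0}∪{7}={0,7}
  n4('bb'): parent n3 fail=0; on 'b' 0 → fail=3;  out ∅∪∅=∅
  n6('bd'): parent n3 fail=0; on 'd' 0 → fail=1;  out ∅∪∅=∅
  n9('cc'): parent n8 fail=0; on 'c' 0 → fail=8;  out {3}∪∅={3}
  n11('ad'): parent n10 fail=0; on 'd' 0 → fail=1;  out ∅∪∅=∅
  n5('bbc'): parent n4 fail=3; on 'c' 3→0 → fail=8;  out {1}∪∅={1}
  n7('bdd'): parent n6 fail=1; on 'd' 1→0 → fail=1;  out {2}∪∅={2}
  n12('add'): parent n11 fail=1; on 'd' 1→0 → fail=1;  out ∅∪∅=∅
  n16('ada'): parent n11 fail=1; on 'a' 1 → fail=2;  out ∅∪{0,7}={0,7}
  n19('bdc'): parent n6 fail=1; on 'c' 1→0 → fail=8;  out ∅∪∅=∅
  n13('addc'): parent n12 fail=1; on 'c' 1→0 → fail=8;  out ∅∪∅=∅
  n17('adaa'): parent n16 fail=2; on 'a' 2→10→0 → fail=10;  out ∅∪{7}={7}
  n20('bdca'): parent n19 fail=8; on 'a' 8→0 → fail=10;  out {6}∪{7}={6,7}
  n14('addcc'): parent n13 fail=8; on 'c' 8 → fail=9;  out ∅∪{3}={3}
  n18('adaaa'): parent n17 fail=10; on 'a' 10→0 → fail=10;  out {5}∪{7}={5,7}
  n15('addccb'): parent n14 fail=9; on 'b' 9→8→0 → fail=3;  out {4}∪∅={4}

Scan:
i=0 'c': node 0→8
i=1 'c': node 8→9  → match P3@[0:1]
i=2 'a': node 9→10 ·f  → match P7@[2:2]
i=3 'c': node 10→8 ·f
i=4 'c': node 8→9  → match P3@[3:4]
i=5 'b': node 9→3 ·f
i=6 'a': node 3→10 ·f  → match P7@[6:6]
i=7 'a': node 10→10 ·f  → match P7@[7:7]
i=8 'd': node 10→11
i=9 'd': node 11→12
i=10 'c': node 12→13
i=11 'c': node 13→14  → match P3@[10:11]
i=12 'b': node 14→15  → match P4@[7:12]
i=13 'a': node 15→10 ·f  → match P7@[13:13]
i=14 'd': node 10→11
i=15 'd': node 11→12
i=16 'c': node 12→13
i=17 'c': node 13→14  → match P3@[16:17]
i=18 'b': node 14→15  → match P4@[13:18]
i=19 'd': node 15→6 ·f
i=20 'a': node 6→2 ·f  → match P0@[19:20],P7@[20:20]
i=21 'c': node 2→8 ·f
i=22 'a': node 8→10 ·f  → match P7@[22:22]
i=23 'd': node 10→11
i=24 'a': node 11→16  → match P0@[23:24],P7@[24:24]
i=25 'b': node 16→3 ·f
i=26 'b': node 3→4

All matches (sorted): [[1,3],[2,7],[4,3],[6,7],[7,7],[11,3],[12,4],[13,7],[17,3],[18,4],[20,0],[20,7],[22,7],[24,0],[24,7]]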